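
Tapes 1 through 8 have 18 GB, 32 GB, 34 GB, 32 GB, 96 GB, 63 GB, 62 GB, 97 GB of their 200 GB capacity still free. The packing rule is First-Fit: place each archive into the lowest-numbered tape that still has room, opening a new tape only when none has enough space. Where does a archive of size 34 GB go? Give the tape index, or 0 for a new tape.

Tapes with room: tape 3 (34 GB), tape 5 (96 GB), tape 6 (63 GB), tape 7 (62 GB), tape 8 (97 GB).
The first with room is tape 3.

3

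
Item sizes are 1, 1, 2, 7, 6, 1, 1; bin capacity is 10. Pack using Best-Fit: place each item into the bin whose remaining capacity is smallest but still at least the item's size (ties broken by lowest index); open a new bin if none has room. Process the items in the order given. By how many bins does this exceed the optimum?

Best-Fit: [1,1,2,6] [7,1,1] → 2 bins.
Total size 19; any packing needs at least ⌈19/10⌉ = 2 bins.
So 2 is already optimal.

0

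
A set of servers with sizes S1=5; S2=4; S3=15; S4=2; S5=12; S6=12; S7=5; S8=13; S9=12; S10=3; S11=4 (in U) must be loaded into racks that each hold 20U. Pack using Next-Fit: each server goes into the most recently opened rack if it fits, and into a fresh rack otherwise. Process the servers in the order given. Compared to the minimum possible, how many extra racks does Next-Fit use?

Next-Fit: [5,4] [15,2] [12] [12,5] [13] [12,3,4] → 6 racks.
Total size 87U; any packing needs at least ⌈87/20⌉ = 5 racks.
An optimal packing achieves that bound: [15,5] [13,5,2] [12,4,4] [12,3] [12] → 5 racks.
Excess: 6 − 5 = 1.

1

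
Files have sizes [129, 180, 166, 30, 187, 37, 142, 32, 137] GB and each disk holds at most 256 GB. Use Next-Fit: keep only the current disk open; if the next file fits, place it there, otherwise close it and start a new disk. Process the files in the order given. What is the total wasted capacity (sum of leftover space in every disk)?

496

disk 1: place 129 GB, 127 GB left
disk 2: place 180 GB, 76 GB left
disk 3: place 166 GB, 90 GB left
disk 3: place 30 GB, 60 GB left
disk 4: place 187 GB, 69 GB left
disk 4: place 37 GB, 32 GB left
disk 5: place 142 GB, 114 GB left
disk 5: place 32 GB, 82 GB left
disk 6: place 137 GB, 119 GB left
6 disks × 256 GB = 1536 GB; used 1040 GB; unused 496 GB.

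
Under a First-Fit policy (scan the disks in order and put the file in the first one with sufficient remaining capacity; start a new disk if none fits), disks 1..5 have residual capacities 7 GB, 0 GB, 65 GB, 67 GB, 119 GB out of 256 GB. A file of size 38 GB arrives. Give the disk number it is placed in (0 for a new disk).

3

Disks with room: disk 3 (65 GB), disk 4 (67 GB), disk 5 (119 GB).
The first with room is disk 3.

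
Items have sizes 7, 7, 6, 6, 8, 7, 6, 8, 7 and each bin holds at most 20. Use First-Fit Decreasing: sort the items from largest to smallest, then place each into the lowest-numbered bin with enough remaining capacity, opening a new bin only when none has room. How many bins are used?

4 bins

Sorted descending: 8, 8, 7, 7, 7, 7, 6, 6, 6.
Put 8 in bin 1; 12 remain.
Put 8 in bin 1; 4 remain.
Put 7 in bin 2; 13 remain.
Put 7 in bin 2; 6 remain.
Put 7 in bin 3; 13 remain.
Put 7 in bin 3; 6 remain.
Put 6 in bin 2; 0 remain.
Put 6 in bin 3; 0 remain.
Put 6 in bin 4; 14 remain.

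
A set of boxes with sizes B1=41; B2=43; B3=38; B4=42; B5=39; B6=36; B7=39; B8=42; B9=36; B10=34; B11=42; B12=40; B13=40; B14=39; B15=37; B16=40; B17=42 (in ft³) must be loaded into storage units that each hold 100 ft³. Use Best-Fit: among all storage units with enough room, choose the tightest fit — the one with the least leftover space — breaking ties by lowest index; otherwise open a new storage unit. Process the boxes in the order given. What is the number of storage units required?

9 storage units

B1 (41 ft³) → storage unit 1 (remaining 59 ft³)
B2 (43 ft³) → storage unit 1 (remaining 16 ft³)
B3 (38 ft³) → storage unit 2 (remaining 62 ft³)
B4 (42 ft³) → storage unit 2 (remaining 20 ft³)
B5 (39 ft³) → storage unit 3 (remaining 61 ft³)
B6 (36 ft³) → storage unit 3 (remaining 25 ft³)
B7 (39 ft³) → storage unit 4 (remaining 61 ft³)
B8 (42 ft³) → storage unit 4 (remaining 19 ft³)
B9 (36 ft³) → storage unit 5 (remaining 64 ft³)
B10 (34 ft³) → storage unit 5 (remaining 30 ft³)
B11 (42 ft³) → storage unit 6 (remaining 58 ft³)
B12 (40 ft³) → storage unit 6 (remaining 18 ft³)
B13 (40 ft³) → storage unit 7 (remaining 60 ft³)
B14 (39 ft³) → storage unit 7 (remaining 21 ft³)
B15 (37 ft³) → storage unit 8 (remaining 63 ft³)
B16 (40 ft³) → storage unit 8 (remaining 23 ft³)
B17 (42 ft³) → storage unit 9 (remaining 58 ft³)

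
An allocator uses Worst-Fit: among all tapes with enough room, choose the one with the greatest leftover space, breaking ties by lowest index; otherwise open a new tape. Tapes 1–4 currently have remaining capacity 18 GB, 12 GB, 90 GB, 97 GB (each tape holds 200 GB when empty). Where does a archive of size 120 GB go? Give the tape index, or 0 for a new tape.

No tape has ≥ 120 GB free, so a new tape is opened.

0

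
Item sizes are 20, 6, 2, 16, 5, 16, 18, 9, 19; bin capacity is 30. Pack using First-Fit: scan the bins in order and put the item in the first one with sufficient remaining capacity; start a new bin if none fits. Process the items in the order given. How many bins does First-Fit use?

Put 20 in bin 1; 10 remain.
Put 6 in bin 1; 4 remain.
Put 2 in bin 1; 2 remain.
Put 16 in bin 2; 14 remain.
Put 5 in bin 2; 9 remain.
Put 16 in bin 3; 14 remain.
Put 18 in bin 4; 12 remain.
Put 9 in bin 2; 0 remain.
Put 19 in bin 5; 11 remain.

5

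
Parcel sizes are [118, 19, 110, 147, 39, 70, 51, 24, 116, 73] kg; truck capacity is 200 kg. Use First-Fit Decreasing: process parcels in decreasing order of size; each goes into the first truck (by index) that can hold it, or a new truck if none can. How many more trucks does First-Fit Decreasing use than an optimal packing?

First-Fit Decreasing: [147,51] [118,73] [116,70] [110,39,24,19] → 4 trucks.
Total size 767 kg; any packing needs at least ⌈767/200⌉ = 4 trucks.
So 4 is already optimal.

0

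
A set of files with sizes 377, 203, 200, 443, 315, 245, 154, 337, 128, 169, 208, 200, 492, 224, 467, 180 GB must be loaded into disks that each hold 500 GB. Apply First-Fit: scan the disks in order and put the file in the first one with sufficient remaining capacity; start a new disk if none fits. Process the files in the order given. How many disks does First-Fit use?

11

disk 1: place 377 GB, 123 GB left
disk 2: place 203 GB, 297 GB left
disk 2: place 200 GB, 97 GB left
disk 3: place 443 GB, 57 GB left
disk 4: place 315 GB, 185 GB left
disk 5: place 245 GB, 255 GB left
disk 4: place 154 GB, 31 GB left
disk 6: place 337 GB, 163 GB left
disk 5: place 128 GB, 127 GB left
disk 7: place 169 GB, 331 GB left
disk 7: place 208 GB, 123 GB left
disk 8: place 200 GB, 300 GB left
disk 9: place 492 GB, 8 GB left
disk 8: place 224 GB, 76 GB left
disk 10: place 467 GB, 33 GB left
disk 11: place 180 GB, 320 GB left
Final disks: [377] [203,200] [443] [315,154] [245,128] [337] [169,208] [200,224] [492] [467] [180].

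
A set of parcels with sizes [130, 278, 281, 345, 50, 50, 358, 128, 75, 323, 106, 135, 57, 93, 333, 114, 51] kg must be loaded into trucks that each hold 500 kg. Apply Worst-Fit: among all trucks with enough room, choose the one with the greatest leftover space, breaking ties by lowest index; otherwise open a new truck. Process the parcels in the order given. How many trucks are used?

7 trucks

truck 1: place 130 kg, 370 kg left
truck 1: place 278 kg, 92 kg left
truck 2: place 281 kg, 219 kg left
truck 3: place 345 kg, 155 kg left
truck 2: place 50 kg, 169 kg left
truck 2: place 50 kg, 119 kg left
truck 4: place 358 kg, 142 kg left
truck 3: place 128 kg, 27 kg left
truck 4: place 75 kg, 67 kg left
truck 5: place 323 kg, 177 kg left
truck 5: place 106 kg, 71 kg left
truck 6: place 135 kg, 365 kg left
truck 6: place 57 kg, 308 kg left
truck 6: place 93 kg, 215 kg left
truck 7: place 333 kg, 167 kg left
truck 6: place 114 kg, 101 kg left
truck 7: place 51 kg, 116 kg left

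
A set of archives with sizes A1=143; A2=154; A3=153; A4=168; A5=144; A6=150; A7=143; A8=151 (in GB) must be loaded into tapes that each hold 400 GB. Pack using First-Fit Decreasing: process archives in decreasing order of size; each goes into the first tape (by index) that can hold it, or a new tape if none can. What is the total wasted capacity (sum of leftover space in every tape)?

Sorted descending: 168, 154, 153, 151, 150, 144, 143, 143.
Put 168 GB in tape 1; 232 GB remain.
Put 154 GB in tape 1; 78 GB remain.
Put 153 GB in tape 2; 247 GB remain.
Put 151 GB in tape 2; 96 GB remain.
Put 150 GB in tape 3; 250 GB remain.
Put 144 GB in tape 3; 106 GB remain.
Put 143 GB in tape 4; 257 GB remain.
Put 143 GB in tape 4; 114 GB remain.
4 tapes × 400 GB = 1600 GB; used 1206 GB; unused 394 GB.

394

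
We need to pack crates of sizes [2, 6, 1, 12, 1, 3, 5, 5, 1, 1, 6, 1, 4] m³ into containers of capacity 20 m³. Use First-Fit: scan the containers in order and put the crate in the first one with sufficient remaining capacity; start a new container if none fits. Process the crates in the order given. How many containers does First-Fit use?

Put 2 m³ in container 1; 18 m³ remain.
Put 6 m³ in container 1; 12 m³ remain.
Put 1 m³ in container 1; 11 m³ remain.
Put 12 m³ in container 2; 8 m³ remain.
Put 1 m³ in container 1; 10 m³ remain.
Put 3 m³ in container 1; 7 m³ remain.
Put 5 m³ in container 1; 2 m³ remain.
Put 5 m³ in container 2; 3 m³ remain.
Put 1 m³ in container 1; 1 m³ remain.
Put 1 m³ in container 1; 0 m³ remain.
Put 6 m³ in container 3; 14 m³ remain.
Put 1 m³ in container 2; 2 m³ remain.
Put 4 m³ in container 3; 10 m³ remain.

3 containers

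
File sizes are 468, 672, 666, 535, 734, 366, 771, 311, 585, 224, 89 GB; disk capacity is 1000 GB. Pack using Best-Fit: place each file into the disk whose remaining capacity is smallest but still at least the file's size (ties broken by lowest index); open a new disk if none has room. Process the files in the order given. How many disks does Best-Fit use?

7 disks

disk 1: place 468 GB, 532 GB left
disk 2: place 672 GB, 328 GB left
disk 3: place 666 GB, 334 GB left
disk 4: place 535 GB, 465 GB left
disk 5: place 734 GB, 266 GB left
disk 4: place 366 GB, 99 GB left
disk 6: place 771 GB, 229 GB left
disk 2: place 311 GB, 17 GB left
disk 7: place 585 GB, 415 GB left
disk 6: place 224 GB, 5 GB left
disk 4: place 89 GB, 10 GB left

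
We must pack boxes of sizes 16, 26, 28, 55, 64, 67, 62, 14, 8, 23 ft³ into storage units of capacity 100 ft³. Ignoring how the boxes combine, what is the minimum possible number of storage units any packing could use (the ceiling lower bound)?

4 storage units

Total size = 16 + 26 + 28 + 55 + 64 + 67 + 62 + 14 + 8 + 23 = 363 ft³.
⌈363 / 100⌉ = 4.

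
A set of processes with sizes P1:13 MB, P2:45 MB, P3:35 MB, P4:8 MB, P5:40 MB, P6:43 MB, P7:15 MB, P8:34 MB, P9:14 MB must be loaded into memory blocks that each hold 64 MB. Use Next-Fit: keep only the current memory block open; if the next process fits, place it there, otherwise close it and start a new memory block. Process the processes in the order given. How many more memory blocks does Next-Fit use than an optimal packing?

0

Next-Fit: [13,45] [35,8] [40] [43,15] [34,14] → 5 memory blocks.
5 processes exceed 32 MB (half the capacity), and no two of those can share a memory block, so at least 5 memory blocks are needed.
So 5 is already optimal.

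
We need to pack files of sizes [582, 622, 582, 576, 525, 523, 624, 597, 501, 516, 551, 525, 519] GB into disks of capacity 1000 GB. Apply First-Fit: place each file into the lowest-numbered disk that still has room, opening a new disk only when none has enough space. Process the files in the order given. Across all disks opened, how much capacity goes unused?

5757

Put 582 GB in disk 1; 418 GB remain.
Put 622 GB in disk 2; 378 GB remain.
Put 582 GB in disk 3; 418 GB remain.
Put 576 GB in disk 4; 424 GB remain.
Put 525 GB in disk 5; 475 GB remain.
Put 523 GB in disk 6; 477 GB remain.
Put 624 GB in disk 7; 376 GB remain.
Put 597 GB in disk 8; 403 GB remain.
Put 501 GB in disk 9; 499 GB remain.
Put 516 GB in disk 10; 484 GB remain.
Put 551 GB in disk 11; 449 GB remain.
Put 525 GB in disk 12; 475 GB remain.
Put 519 GB in disk 13; 481 GB remain.
13 disks × 1000 GB = 13000 GB; used 7243 GB; unused 5757 GB.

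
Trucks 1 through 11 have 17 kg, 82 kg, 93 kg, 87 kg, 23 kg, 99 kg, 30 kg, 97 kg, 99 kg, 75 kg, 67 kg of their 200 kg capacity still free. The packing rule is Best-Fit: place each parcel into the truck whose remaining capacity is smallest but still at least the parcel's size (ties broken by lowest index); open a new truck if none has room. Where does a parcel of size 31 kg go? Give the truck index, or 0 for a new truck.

Trucks with room: truck 2 (82 kg), truck 3 (93 kg), truck 4 (87 kg), truck 6 (99 kg), truck 8 (97 kg), truck 9 (99 kg), truck 10 (75 kg), truck 11 (67 kg).
Tightest fit is truck 11 with 67 kg free.

11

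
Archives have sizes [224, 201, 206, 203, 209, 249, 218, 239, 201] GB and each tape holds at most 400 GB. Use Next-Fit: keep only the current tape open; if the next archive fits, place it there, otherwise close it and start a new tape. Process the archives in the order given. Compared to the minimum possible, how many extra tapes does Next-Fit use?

Next-Fit: [224] [201] [206] [203] [209] [249] [218] [239] [201] → 9 tapes.
9 archives exceed 200 GB (half the capacity), and no two of those can share a tape, so at least 9 tapes are needed.
So 9 is already optimal.

0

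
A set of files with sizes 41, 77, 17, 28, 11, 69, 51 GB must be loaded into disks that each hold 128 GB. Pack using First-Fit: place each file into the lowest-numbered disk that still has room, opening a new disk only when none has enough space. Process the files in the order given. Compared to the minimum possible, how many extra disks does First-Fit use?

First-Fit: [41,77] [17,28,11,69] [51] → 3 disks.
Total size 294 GB; any packing needs at least ⌈294/128⌉ = 3 disks.
So 3 is already optimal.

0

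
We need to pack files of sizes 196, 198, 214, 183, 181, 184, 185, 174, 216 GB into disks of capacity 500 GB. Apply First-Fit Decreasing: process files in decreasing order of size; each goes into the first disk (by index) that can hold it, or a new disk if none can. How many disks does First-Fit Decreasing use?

Sorted descending: 216, 214, 198, 196, 185, 184, 183, 181, 174.
216 GB → disk 1 (remaining 284 GB)
214 GB → disk 1 (remaining 70 GB)
198 GB → disk 2 (remaining 302 GB)
196 GB → disk 2 (remaining 106 GB)
185 GB → disk 3 (remaining 315 GB)
184 GB → disk 3 (remaining 131 GB)
183 GB → disk 4 (remaining 317 GB)
181 GB → disk 4 (remaining 136 GB)
174 GB → disk 5 (remaining 326 GB)
Final disks: [216,214] [198,196] [185,184] [183,181] [174].

5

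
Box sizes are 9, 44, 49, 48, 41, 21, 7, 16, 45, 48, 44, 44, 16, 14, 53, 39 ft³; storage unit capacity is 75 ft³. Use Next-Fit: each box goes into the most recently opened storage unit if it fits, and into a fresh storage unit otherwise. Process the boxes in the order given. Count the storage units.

10

Put 9 ft³ in storage unit 1; 66 ft³ remain.
Put 44 ft³ in storage unit 1; 22 ft³ remain.
Put 49 ft³ in storage unit 2; 26 ft³ remain.
Put 48 ft³ in storage unit 3; 27 ft³ remain.
Put 41 ft³ in storage unit 4; 34 ft³ remain.
Put 21 ft³ in storage unit 4; 13 ft³ remain.
Put 7 ft³ in storage unit 4; 6 ft³ remain.
Put 16 ft³ in storage unit 5; 59 ft³ remain.
Put 45 ft³ in storage unit 5; 14 ft³ remain.
Put 48 ft³ in storage unit 6; 27 ft³ remain.
Put 44 ft³ in storage unit 7; 31 ft³ remain.
Put 44 ft³ in storage unit 8; 31 ft³ remain.
Put 16 ft³ in storage unit 8; 15 ft³ remain.
Put 14 ft³ in storage unit 8; 1 ft³ remain.
Put 53 ft³ in storage unit 9; 22 ft³ remain.
Put 39 ft³ in storage unit 10; 36 ft³ remain.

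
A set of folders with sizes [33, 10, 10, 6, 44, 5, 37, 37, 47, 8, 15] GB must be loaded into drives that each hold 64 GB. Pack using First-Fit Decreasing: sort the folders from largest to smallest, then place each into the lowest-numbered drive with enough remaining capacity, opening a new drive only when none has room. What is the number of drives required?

5

Sorted descending: 47, 44, 37, 37, 33, 15, 10, 10, 8, 6, 5.
Put 47 GB in drive 1; 17 GB remain.
Put 44 GB in drive 2; 20 GB remain.
Put 37 GB in drive 3; 27 GB remain.
Put 37 GB in drive 4; 27 GB remain.
Put 33 GB in drive 5; 31 GB remain.
Put 15 GB in drive 1; 2 GB remain.
Put 10 GB in drive 2; 10 GB remain.
Put 10 GB in drive 2; 0 GB remain.
Put 8 GB in drive 3; 19 GB remain.
Put 6 GB in drive 3; 13 GB remain.
Put 5 GB in drive 3; 8 GB remain.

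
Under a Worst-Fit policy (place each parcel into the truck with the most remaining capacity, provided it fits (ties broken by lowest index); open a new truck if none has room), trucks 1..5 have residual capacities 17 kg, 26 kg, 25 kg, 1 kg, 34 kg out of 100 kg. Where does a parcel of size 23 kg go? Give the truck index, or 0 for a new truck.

Trucks with room: truck 2 (26 kg), truck 3 (25 kg), truck 5 (34 kg).
Most room is truck 5 with 34 kg free.

5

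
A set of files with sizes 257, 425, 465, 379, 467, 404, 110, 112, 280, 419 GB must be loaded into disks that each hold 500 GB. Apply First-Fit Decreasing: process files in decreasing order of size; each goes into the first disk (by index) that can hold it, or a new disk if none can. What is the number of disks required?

Sorted descending: 467, 465, 425, 419, 404, 379, 280, 257, 112, 110.
Put 467 GB in disk 1; 33 GB remain.
Put 465 GB in disk 2; 35 GB remain.
Put 425 GB in disk 3; 75 GB remain.
Put 419 GB in disk 4; 81 GB remain.
Put 404 GB in disk 5; 96 GB remain.
Put 379 GB in disk 6; 121 GB remain.
Put 280 GB in disk 7; 220 GB remain.
Put 257 GB in disk 8; 243 GB remain.
Put 112 GB in disk 6; 9 GB remain.
Put 110 GB in disk 7; 110 GB remain.
Final disks: [467] [465] [425] [419] [404] [379,112] [280,110] [257].

8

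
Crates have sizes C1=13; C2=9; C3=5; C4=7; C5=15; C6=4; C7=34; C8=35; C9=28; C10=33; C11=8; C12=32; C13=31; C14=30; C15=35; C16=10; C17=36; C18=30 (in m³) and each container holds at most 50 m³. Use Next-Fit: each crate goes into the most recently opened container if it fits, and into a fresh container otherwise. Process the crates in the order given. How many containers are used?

Put C1 (13 m³) in container 1; 37 m³ remain.
Put C2 (9 m³) in container 1; 28 m³ remain.
Put C3 (5 m³) in container 1; 23 m³ remain.
Put C4 (7 m³) in container 1; 16 m³ remain.
Put C5 (15 m³) in container 1; 1 m³ remain.
Put C6 (4 m³) in container 2; 46 m³ remain.
Put C7 (34 m³) in container 2; 12 m³ remain.
Put C8 (35 m³) in container 3; 15 m³ remain.
Put C9 (28 m³) in container 4; 22 m³ remain.
Put C10 (33 m³) in container 5; 17 m³ remain.
Put C11 (8 m³) in container 5; 9 m³ remain.
Put C12 (32 m³) in container 6; 18 m³ remain.
Put C13 (31 m³) in container 7; 19 m³ remain.
Put C14 (30 m³) in container 8; 20 m³ remain.
Put C15 (35 m³) in container 9; 15 m³ remain.
Put C16 (10 m³) in container 9; 5 m³ remain.
Put C17 (36 m³) in container 10; 14 m³ remain.
Put C18 (30 m³) in container 11; 20 m³ remain.

11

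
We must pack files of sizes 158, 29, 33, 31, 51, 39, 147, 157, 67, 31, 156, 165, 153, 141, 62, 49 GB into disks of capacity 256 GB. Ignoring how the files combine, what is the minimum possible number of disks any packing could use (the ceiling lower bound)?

Total size = 158 + 29 + 33 + 31 + 51 + 39 + 147 + 157 + 67 + 31 + 156 + 165 + 153 + 141 + 62 + 49 = 1469 GB.
⌈1469 / 256⌉ = 6.

6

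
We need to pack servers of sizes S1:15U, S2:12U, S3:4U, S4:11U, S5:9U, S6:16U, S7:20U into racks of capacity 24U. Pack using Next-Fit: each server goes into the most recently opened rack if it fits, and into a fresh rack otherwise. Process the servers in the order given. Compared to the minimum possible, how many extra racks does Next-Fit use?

1

Next-Fit: [15] [12,4] [11,9] [16] [20] → 5 racks.
Total size 87U; any packing needs at least ⌈87/24⌉ = 4 racks.
An optimal packing achieves that bound: [20,4] [16] [15,9] [12,11] → 4 racks.
Excess: 5 − 4 = 1.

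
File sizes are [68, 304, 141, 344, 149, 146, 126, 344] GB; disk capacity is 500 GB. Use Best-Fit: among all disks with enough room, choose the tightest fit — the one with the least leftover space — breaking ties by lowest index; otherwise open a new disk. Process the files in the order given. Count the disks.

disk 1: place 68 GB, 432 GB left
disk 1: place 304 GB, 128 GB left
disk 2: place 141 GB, 359 GB left
disk 2: place 344 GB, 15 GB left
disk 3: place 149 GB, 351 GB left
disk 3: place 146 GB, 205 GB left
disk 1: place 126 GB, 2 GB left
disk 4: place 344 GB, 156 GB left

4 disks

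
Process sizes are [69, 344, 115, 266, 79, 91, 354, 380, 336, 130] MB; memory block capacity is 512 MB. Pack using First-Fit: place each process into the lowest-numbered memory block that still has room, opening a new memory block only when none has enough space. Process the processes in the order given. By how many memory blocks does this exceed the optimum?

0

First-Fit: [69,344,79] [115,266,91] [354,130] [380] [336] → 5 memory blocks.
Total size 2164 MB; any packing needs at least ⌈2164/512⌉ = 5 memory blocks.
So 5 is already optimal.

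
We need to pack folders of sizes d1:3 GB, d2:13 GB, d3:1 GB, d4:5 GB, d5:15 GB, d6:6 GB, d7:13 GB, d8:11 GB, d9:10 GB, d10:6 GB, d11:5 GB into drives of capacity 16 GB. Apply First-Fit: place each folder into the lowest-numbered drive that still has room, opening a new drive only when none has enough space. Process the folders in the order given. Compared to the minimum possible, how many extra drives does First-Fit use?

0

First-Fit: [3,13] [1,5,6] [15] [13] [11,5] [10,6] → 6 drives.
Total size 88 GB; any packing needs at least ⌈88/16⌉ = 6 drives.
So 6 is already optimal.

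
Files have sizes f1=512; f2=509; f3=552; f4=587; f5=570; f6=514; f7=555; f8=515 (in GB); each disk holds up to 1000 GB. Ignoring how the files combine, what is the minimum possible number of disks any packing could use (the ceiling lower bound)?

5 disks

Total size = 512 + 509 + 552 + 587 + 570 + 514 + 555 + 515 = 4314 GB.
⌈4314 / 1000⌉ = 5.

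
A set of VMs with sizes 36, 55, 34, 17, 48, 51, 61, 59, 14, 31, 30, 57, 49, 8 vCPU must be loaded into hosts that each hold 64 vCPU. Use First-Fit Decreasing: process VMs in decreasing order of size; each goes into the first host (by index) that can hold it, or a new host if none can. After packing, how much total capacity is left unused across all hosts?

Sorted descending: 61, 59, 57, 55, 51, 49, 48, 36, 34, 31, 30, 17, 14, 8.
host 1: place 61 vCPU, 3 vCPU left
host 2: place 59 vCPU, 5 vCPU left
host 3: place 57 vCPU, 7 vCPU left
host 4: place 55 vCPU, 9 vCPU left
host 5: place 51 vCPU, 13 vCPU left
host 6: place 49 vCPU, 15 vCPU left
host 7: place 48 vCPU, 16 vCPU left
host 8: place 36 vCPU, 28 vCPU left
host 9: place 34 vCPU, 30 vCPU left
host 10: place 31 vCPU, 33 vCPU left
host 9: place 30 vCPU, 0 vCPU left
host 8: place 17 vCPU, 11 vCPU left
host 6: place 14 vCPU, 1 vCPU left
host 4: place 8 vCPU, 1 vCPU left
10 hosts × 64 vCPU = 640 vCPU; used 550 vCPU; unused 90 vCPU.

90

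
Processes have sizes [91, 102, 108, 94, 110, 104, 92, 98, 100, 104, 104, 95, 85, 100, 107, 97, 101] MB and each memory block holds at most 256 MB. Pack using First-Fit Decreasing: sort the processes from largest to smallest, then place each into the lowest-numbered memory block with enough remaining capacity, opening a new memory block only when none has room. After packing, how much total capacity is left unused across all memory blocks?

612

Sorted descending: 110, 108, 107, 104, 104, 104, 102, 101, 100, 100, 98, 97, 95, 94, 92, 91, 85.
110 MB → memory block 1 (remaining 146 MB)
108 MB → memory block 1 (remaining 38 MB)
107 MB → memory block 2 (remaining 149 MB)
104 MB → memory block 2 (remaining 45 MB)
104 MB → memory block 3 (remaining 152 MB)
104 MB → memory block 3 (remaining 48 MB)
102 MB → memory block 4 (remaining 154 MB)
101 MB → memory block 4 (remaining 53 MB)
100 MB → memory block 5 (remaining 156 MB)
100 MB → memory block 5 (remaining 56 MB)
98 MB → memory block 6 (remaining 158 MB)
97 MB → memory block 6 (remaining 61 MB)
95 MB → memory block 7 (remaining 161 MB)
94 MB → memory block 7 (remaining 67 MB)
92 MB → memory block 8 (remaining 164 MB)
91 MB → memory block 8 (remaining 73 MB)
85 MB → memory block 9 (remaining 171 MB)
9 memory blocks × 256 MB = 2304 MB; used 1692 MB; unused 612 MB.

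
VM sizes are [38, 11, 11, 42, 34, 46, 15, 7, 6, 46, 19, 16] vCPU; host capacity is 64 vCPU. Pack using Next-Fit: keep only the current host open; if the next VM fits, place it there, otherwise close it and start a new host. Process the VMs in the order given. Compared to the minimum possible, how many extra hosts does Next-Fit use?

1

Next-Fit: [38,11,11] [42] [34] [46,15] [7,6,46] [19,16] → 6 hosts.
Total size 291 vCPU; any packing needs at least ⌈291/64⌉ = 5 hosts.
An optimal packing achieves that bound: [46,16] [46,15] [42,19] [38,11,11] [34,7,6] → 5 hosts.
Excess: 6 − 5 = 1.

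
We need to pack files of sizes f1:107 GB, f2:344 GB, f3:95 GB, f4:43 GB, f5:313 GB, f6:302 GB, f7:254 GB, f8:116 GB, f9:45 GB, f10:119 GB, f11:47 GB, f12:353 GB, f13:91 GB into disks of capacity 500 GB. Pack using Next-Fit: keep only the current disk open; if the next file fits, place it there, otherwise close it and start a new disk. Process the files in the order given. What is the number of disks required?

f1 (107 GB) → disk 1 (remaining 393 GB)
f2 (344 GB) → disk 1 (remaining 49 GB)
f3 (95 GB) → disk 2 (remaining 405 GB)
f4 (43 GB) → disk 2 (remaining 362 GB)
f5 (313 GB) → disk 2 (remaining 49 GB)
f6 (302 GB) → disk 3 (remaining 198 GB)
f7 (254 GB) → disk 4 (remaining 246 GB)
f8 (116 GB) → disk 4 (remaining 130 GB)
f9 (45 GB) → disk 4 (remaining 85 GB)
f10 (119 GB) → disk 5 (remaining 381 GB)
f11 (47 GB) → disk 5 (remaining 334 GB)
f12 (353 GB) → disk 6 (remaining 147 GB)
f13 (91 GB) → disk 6 (remaining 56 GB)
Final disks: [107,344] [95,43,313] [302] [254,116,45] [119,47] [353,91].

6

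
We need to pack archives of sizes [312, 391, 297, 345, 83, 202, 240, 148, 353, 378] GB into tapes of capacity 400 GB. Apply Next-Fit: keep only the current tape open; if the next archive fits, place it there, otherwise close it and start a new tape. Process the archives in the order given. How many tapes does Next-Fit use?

8 tapes

Put 312 GB in tape 1; 88 GB remain.
Put 391 GB in tape 2; 9 GB remain.
Put 297 GB in tape 3; 103 GB remain.
Put 345 GB in tape 4; 55 GB remain.
Put 83 GB in tape 5; 317 GB remain.
Put 202 GB in tape 5; 115 GB remain.
Put 240 GB in tape 6; 160 GB remain.
Put 148 GB in tape 6; 12 GB remain.
Put 353 GB in tape 7; 47 GB remain.
Put 378 GB in tape 8; 22 GB remain.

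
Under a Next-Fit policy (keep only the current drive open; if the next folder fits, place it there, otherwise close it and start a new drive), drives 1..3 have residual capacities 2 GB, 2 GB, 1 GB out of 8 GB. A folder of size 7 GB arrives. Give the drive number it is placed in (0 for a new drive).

Next-Fit only looks at drive 3, which has 1 GB free.
7 GB does not fit, so a new drive is opened.

0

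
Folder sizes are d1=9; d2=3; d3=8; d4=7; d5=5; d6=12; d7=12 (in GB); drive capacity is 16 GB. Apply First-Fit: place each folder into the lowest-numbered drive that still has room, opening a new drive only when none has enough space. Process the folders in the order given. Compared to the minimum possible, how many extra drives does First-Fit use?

First-Fit: [9,3] [8,7] [5] [12] [12] → 5 drives.
Total size 56 GB; any packing needs at least ⌈56/16⌉ = 4 drives.
An optimal packing achieves that bound: [12,3] [12] [9,7] [8,5] → 4 drives.
Excess: 5 − 4 = 1.

1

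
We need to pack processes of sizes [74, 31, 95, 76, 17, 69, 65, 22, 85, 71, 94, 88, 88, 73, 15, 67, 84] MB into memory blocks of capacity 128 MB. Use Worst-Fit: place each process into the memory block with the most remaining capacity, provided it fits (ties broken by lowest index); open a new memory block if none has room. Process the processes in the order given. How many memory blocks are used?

74 MB → memory block 1 (remaining 54 MB)
31 MB → memory block 1 (remaining 23 MB)
95 MB → memory block 2 (remaining 33 MB)
76 MB → memory block 3 (remaining 52 MB)
17 MB → memory block 3 (remaining 35 MB)
69 MB → memory block 4 (remaining 59 MB)
65 MB → memory block 5 (remaining 63 MB)
22 MB → memory block 5 (remaining 41 MB)
85 MB → memory block 6 (remaining 43 MB)
71 MB → memory block 7 (remaining 57 MB)
94 MB → memory block 8 (remaining 34 MB)
88 MB → memory block 9 (remaining 40 MB)
88 MB → memory block 10 (remaining 40 MB)
73 MB → memory block 11 (remaining 55 MB)
15 MB → memory block 4 (remaining 44 MB)
67 MB → memory block 12 (remaining 61 MB)
84 MB → memory block 13 (remaining 44 MB)

13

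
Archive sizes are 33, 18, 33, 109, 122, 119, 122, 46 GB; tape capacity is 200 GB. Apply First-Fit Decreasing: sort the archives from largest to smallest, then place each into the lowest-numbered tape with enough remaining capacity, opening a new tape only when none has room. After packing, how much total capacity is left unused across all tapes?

198

Sorted descending: 122, 122, 119, 109, 46, 33, 33, 18.
tape 1: place 122 GB, 78 GB left
tape 2: place 122 GB, 78 GB left
tape 3: place 119 GB, 81 GB left
tape 4: place 109 GB, 91 GB left
tape 1: place 46 GB, 32 GB left
tape 2: place 33 GB, 45 GB left
tape 2: place 33 GB, 12 GB left
tape 1: place 18 GB, 14 GB left
4 tapes × 200 GB = 800 GB; used 602 GB; unused 198 GB.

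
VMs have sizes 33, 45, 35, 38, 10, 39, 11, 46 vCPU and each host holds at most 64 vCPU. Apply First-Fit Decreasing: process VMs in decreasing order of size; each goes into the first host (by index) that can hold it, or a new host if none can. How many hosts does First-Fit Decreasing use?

Sorted descending: 46, 45, 39, 38, 35, 33, 11, 10.
46 vCPU → host 1 (remaining 18 vCPU)
45 vCPU → host 2 (remaining 19 vCPU)
39 vCPU → host 3 (remaining 25 vCPU)
38 vCPU → host 4 (remaining 26 vCPU)
35 vCPU → host 5 (remaining 29 vCPU)
33 vCPU → host 6 (remaining 31 vCPU)
11 vCPU → host 1 (remaining 7 vCPU)
10 vCPU → host 2 (remaining 9 vCPU)

6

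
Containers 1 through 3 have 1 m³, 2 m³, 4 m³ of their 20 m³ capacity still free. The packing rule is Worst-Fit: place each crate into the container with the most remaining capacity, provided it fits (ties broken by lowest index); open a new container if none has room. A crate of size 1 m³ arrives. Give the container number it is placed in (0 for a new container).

3

Containers with room: container 1 (1 m³), container 2 (2 m³), container 3 (4 m³).
Most room is container 3 with 4 m³ free.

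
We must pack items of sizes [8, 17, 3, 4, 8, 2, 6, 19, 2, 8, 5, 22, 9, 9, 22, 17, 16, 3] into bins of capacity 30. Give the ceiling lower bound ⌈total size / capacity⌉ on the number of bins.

Total size = 8 + 17 + 3 + 4 + 8 + 2 + 6 + 19 + 2 + 8 + 5 + 22 + 9 + 9 + 22 + 17 + 16 + 3 = 180.
⌈180 / 30⌉ = 6.

6 bins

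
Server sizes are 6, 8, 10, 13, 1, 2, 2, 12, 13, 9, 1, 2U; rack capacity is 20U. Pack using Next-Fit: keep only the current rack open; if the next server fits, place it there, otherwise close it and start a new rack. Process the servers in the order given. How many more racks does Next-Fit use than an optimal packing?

Next-Fit: [6,8] [10] [13,1,2,2] [12] [13] [9,1,2] → 6 racks.
Total size 79U; any packing needs at least ⌈79/20⌉ = 4 racks.
An optimal packing achieves that bound: [13,6,1] [13,2,2,2,1] [12,8] [10,9] → 4 racks.
Excess: 6 − 4 = 2.

2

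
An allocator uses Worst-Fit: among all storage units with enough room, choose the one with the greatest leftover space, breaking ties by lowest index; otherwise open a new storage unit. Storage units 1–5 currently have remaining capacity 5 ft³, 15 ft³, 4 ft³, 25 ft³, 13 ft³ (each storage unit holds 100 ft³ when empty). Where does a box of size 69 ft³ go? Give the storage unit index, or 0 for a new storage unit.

No storage unit has ≥ 69 ft³ free, so a new storage unit is opened.

0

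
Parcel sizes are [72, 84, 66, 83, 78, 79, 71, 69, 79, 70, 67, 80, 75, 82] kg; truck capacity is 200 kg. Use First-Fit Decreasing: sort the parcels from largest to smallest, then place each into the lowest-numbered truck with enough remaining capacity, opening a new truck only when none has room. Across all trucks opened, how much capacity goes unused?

345

Sorted descending: 84, 83, 82, 80, 79, 79, 78, 75, 72, 71, 70, 69, 67, 66.
84 kg → truck 1 (remaining 116 kg)
83 kg → truck 1 (remaining 33 kg)
82 kg → truck 2 (remaining 118 kg)
80 kg → truck 2 (remaining 38 kg)
79 kg → truck 3 (remaining 121 kg)
79 kg → truck 3 (remaining 42 kg)
78 kg → truck 4 (remaining 122 kg)
75 kg → truck 4 (remaining 47 kg)
72 kg → truck 5 (remaining 128 kg)
71 kg → truck 5 (remaining 57 kg)
70 kg → truck 6 (remaining 130 kg)
69 kg → truck 6 (remaining 61 kg)
67 kg → truck 7 (remaining 133 kg)
66 kg → truck 7 (remaining 67 kg)
7 trucks × 200 kg = 1400 kg; used 1055 kg; unused 345 kg.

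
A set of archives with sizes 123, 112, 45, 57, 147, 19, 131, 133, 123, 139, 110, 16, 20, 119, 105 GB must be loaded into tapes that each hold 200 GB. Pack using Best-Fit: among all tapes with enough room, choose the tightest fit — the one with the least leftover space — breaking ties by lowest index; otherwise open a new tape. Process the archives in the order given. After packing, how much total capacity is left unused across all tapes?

123 GB → tape 1 (remaining 77 GB)
112 GB → tape 2 (remaining 88 GB)
45 GB → tape 1 (remaining 32 GB)
57 GB → tape 2 (remaining 31 GB)
147 GB → tape 3 (remaining 53 GB)
19 GB → tape 2 (remaining 12 GB)
131 GB → tape 4 (remaining 69 GB)
133 GB → tape 5 (remaining 67 GB)
123 GB → tape 6 (remaining 77 GB)
139 GB → tape 7 (remaining 61 GB)
110 GB → tape 8 (remaining 90 GB)
16 GB → tape 1 (remaining 16 GB)
20 GB → tape 3 (remaining 33 GB)
119 GB → tape 9 (remaining 81 GB)
105 GB → tape 10 (remaining 95 GB)
10 tapes × 200 GB = 2000 GB; used 1399 GB; unused 601 GB.

601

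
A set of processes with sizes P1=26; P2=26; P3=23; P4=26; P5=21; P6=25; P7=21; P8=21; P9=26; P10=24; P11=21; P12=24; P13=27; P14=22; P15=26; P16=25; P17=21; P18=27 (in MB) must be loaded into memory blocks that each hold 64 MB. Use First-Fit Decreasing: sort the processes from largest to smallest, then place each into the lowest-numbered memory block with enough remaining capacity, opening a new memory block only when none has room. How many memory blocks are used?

8

Sorted descending: 27, 27, 26, 26, 26, 26, 26, 25, 25, 24, 24, 23, 22, 21, 21, 21, 21, 21.
Put 27 MB in memory block 1; 37 MB remain.
Put 27 MB in memory block 1; 10 MB remain.
Put 26 MB in memory block 2; 38 MB remain.
Put 26 MB in memory block 2; 12 MB remain.
Put 26 MB in memory block 3; 38 MB remain.
Put 26 MB in memory block 3; 12 MB remain.
Put 26 MB in memory block 4; 38 MB remain.
Put 25 MB in memory block 4; 13 MB remain.
Put 25 MB in memory block 5; 39 MB remain.
Put 24 MB in memory block 5; 15 MB remain.
Put 24 MB in memory block 6; 40 MB remain.
Put 23 MB in memory block 6; 17 MB remain.
Put 22 MB in memory block 7; 42 MB remain.
Put 21 MB in memory block 7; 21 MB remain.
Put 21 MB in memory block 7; 0 MB remain.
Put 21 MB in memory block 8; 43 MB remain.
Put 21 MB in memory block 8; 22 MB remain.
Put 21 MB in memory block 8; 1 MB remain.
Final memory blocks: [27,27] [26,26] [26,26] [26,25] [25,24] [24,23] [22,21,21] [21,21,21].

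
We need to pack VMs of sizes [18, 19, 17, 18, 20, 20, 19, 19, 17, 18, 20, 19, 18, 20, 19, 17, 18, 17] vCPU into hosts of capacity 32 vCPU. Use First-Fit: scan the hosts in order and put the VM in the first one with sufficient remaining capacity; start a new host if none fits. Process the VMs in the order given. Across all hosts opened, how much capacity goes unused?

243

18 vCPU → host 1 (remaining 14 vCPU)
19 vCPU → host 2 (remaining 13 vCPU)
17 vCPU → host 3 (remaining 15 vCPU)
18 vCPU → host 4 (remaining 14 vCPU)
20 vCPU → host 5 (remaining 12 vCPU)
20 vCPU → host 6 (remaining 12 vCPU)
19 vCPU → host 7 (remaining 13 vCPU)
19 vCPU → host 8 (remaining 13 vCPU)
17 vCPU → host 9 (remaining 15 vCPU)
18 vCPU → host 10 (remaining 14 vCPU)
20 vCPU → host 11 (remaining 12 vCPU)
19 vCPU → host 12 (remaining 13 vCPU)
18 vCPU → host 13 (remaining 14 vCPU)
20 vCPU → host 14 (remaining 12 vCPU)
19 vCPU → host 15 (remaining 13 vCPU)
17 vCPU → host 16 (remaining 15 vCPU)
18 vCPU → host 17 (remaining 14 vCPU)
17 vCPU → host 18 (remaining 15 vCPU)
18 hosts × 32 vCPU = 576 vCPU; used 333 vCPU; unused 243 vCPU.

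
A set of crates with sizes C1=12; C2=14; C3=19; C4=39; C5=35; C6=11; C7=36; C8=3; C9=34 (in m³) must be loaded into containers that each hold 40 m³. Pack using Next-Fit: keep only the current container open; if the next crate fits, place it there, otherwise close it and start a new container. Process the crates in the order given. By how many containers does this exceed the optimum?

Next-Fit: [12,14] [19] [39] [35] [11] [36,3] [34] → 7 containers.
Total size 203 m³; any packing needs at least ⌈203/40⌉ = 6 containers.
An optimal packing achieves that bound: [39] [36,3] [35] [34] [19,14] [12,11] → 6 containers.
Excess: 7 − 6 = 1.

1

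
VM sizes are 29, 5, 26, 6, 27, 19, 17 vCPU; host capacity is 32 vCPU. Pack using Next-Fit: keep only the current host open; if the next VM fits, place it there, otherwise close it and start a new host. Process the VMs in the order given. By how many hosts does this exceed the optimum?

1

Next-Fit: [29] [5,26] [6] [27] [19] [17] → 6 hosts.
Total size 129 vCPU; any packing needs at least ⌈129/32⌉ = 5 hosts.
An optimal packing achieves that bound: [29] [27,5] [26,6] [19] [17] → 5 hosts.
Excess: 6 − 5 = 1.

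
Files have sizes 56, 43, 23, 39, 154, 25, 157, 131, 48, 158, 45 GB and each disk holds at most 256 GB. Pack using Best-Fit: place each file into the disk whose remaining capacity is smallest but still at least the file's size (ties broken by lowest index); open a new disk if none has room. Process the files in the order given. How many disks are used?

5

56 GB → disk 1 (remaining 200 GB)
43 GB → disk 1 (remaining 157 GB)
23 GB → disk 1 (remaining 134 GB)
39 GB → disk 1 (remaining 95 GB)
154 GB → disk 2 (remaining 102 GB)
25 GB → disk 1 (remaining 70 GB)
157 GB → disk 3 (remaining 99 GB)
131 GB → disk 4 (remaining 125 GB)
48 GB → disk 1 (remaining 22 GB)
158 GB → disk 5 (remaining 98 GB)
45 GB → disk 5 (remaining 53 GB)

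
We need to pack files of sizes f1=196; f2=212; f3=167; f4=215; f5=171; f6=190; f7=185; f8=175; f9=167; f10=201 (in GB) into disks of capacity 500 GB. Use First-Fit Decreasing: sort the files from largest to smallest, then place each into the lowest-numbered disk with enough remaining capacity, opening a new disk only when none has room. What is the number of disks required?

Sorted descending: 215, 212, 201, 196, 190, 185, 175, 171, 167, 167.
disk 1: place 215 GB, 285 GB left
disk 1: place 212 GB, 73 GB left
disk 2: place 201 GB, 299 GB left
disk 2: place 196 GB, 103 GB left
disk 3: place 190 GB, 310 GB left
disk 3: place 185 GB, 125 GB left
disk 4: place 175 GB, 325 GB left
disk 4: place 171 GB, 154 GB left
disk 5: place 167 GB, 333 GB left
disk 5: place 167 GB, 166 GB left
Final disks: [215,212] [201,196] [190,185] [175,171] [167,167].

5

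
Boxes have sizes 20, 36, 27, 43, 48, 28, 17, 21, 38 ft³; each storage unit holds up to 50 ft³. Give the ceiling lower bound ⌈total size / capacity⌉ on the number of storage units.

6

Total size = 20 + 36 + 27 + 43 + 48 + 28 + 17 + 21 + 38 = 278 ft³.
⌈278 / 50⌉ = 6.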